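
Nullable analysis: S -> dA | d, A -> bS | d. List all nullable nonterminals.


A nonterminal is nullable iff some alternative derives ε (directly, or every symbol in it is nullable)
Nullable: {}


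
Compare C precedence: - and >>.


'-' is additive (level 9); '>>' is shift (level 8)
Higher level binds tighter
'-' has higher precedence than '>>'


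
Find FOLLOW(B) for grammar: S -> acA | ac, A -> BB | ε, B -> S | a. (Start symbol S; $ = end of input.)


$ ∈ FOLLOW(S). For each A -> αBβ: add FIRST(β)\{ε} to FOLLOW(B); if β nullable, add FOLLOW(A).
FOLLOW(B) = {$, a}


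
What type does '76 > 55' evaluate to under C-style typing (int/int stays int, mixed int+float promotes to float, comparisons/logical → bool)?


Operand types: int > int
Rule: comparison yields bool
Result type: bool


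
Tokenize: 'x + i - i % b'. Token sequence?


Scan left to right, longest-match per lexeme
Tokens: ID(x), OP(+), ID(i), OP(-), ID(i), OP(%), ID(b)


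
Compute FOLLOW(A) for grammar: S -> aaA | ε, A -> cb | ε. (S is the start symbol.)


$ ∈ FOLLOW(S). For each A -> αBβ: add FIRST(β)\{ε} to FOLLOW(B); if β nullable, add FOLLOW(A).
FOLLOW(A) = {$}


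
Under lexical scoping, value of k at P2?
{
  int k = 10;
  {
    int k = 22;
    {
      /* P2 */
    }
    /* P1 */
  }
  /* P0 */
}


P2's block does not declare k; resolves to the enclosing declaration at depth 1
k = 22


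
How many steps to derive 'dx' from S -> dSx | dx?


Derivation: S => dx
Steps: 1


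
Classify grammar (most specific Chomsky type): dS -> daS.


LHS has context (more than one symbol) and |LHS| ≤ |RHS|
Classification: Type 1 (Context-Sensitive)


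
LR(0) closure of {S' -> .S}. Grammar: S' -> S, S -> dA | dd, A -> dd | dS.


Start: S' -> .S
For each item with dot before a nonterminal B, add B -> .γ for every B-production
Closure: [S' -> .S, S -> .dA, S -> .dd]


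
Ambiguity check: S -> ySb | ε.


balanced y^n…b^n: each string has a unique parse
Unambiguous


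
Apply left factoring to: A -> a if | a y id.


Common prefix: 'a'
Factored: A -> a A', A' -> if | y id


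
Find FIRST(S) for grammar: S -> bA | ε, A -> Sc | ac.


Per alternative of S: FIRST(bA) = {b}; FIRST(ε) = {ε}
FIRST(S) = {b, ε}


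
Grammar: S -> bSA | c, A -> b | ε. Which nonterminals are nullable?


A nonterminal is nullable iff some alternative derives ε (directly, or every symbol in it is nullable)
Nullable: {A}


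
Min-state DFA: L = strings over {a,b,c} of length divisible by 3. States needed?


Track length mod 3: states 0..2, accept at 0
Minimal DFA: 3 states


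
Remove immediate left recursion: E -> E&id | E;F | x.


Left-recursive alternatives: E&id, E;F; non-recursive: x
Introduce E': E -> xE', E' -> &idE' | ;FE' | ε


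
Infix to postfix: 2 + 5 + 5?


Left to right (same or higher precedence on left)
Postfix: 2 5 + 5 +


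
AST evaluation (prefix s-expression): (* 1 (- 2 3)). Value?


Evaluate inner: (- 2 3) = -1
Evaluate root: (* 1 -1) = -1
Result: -1


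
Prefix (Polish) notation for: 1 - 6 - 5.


left-to-right (same/higher precedence on left): tree is (- (- 1 6) 5)
Prefix: - - 1 6 5


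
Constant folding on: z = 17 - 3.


17 - 3 = 14 at compile time
Optimized: z = 14


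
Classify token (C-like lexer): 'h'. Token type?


Pattern: letter/underscore followed by alphanumerics, not a keyword
Type: IDENTIFIER


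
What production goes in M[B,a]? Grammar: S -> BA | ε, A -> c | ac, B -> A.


For [B, a]: 'a' ∈ FIRST(A)
Entry: B -> A


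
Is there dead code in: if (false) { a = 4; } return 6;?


condition is constant false, so the whole block is unreachable
Dead: 'if (false) { a = 4; }'


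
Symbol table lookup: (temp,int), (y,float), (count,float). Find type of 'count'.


Lookup 'count' → type float


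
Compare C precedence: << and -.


'-' is additive (level 9); '<<' is shift (level 8)
Higher level binds tighter
'-' has higher precedence than '<<'


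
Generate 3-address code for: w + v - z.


Break into single-operator statements:
t1 = w + v
t2 = t1 - z


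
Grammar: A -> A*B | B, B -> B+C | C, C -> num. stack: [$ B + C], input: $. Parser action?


handle 'B+C' on top
Action: reduce (B -> B+C)


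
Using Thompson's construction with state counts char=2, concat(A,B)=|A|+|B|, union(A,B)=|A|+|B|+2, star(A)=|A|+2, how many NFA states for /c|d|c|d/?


Syntax tree has 4 char leaf(s), 3 union(s), 0 star(s)
chars contribute 4×2 = 8; each union adds +2; each star adds +2
Total: 8 + 6 + 0 = 14 states


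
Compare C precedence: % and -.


'%' is multiplicative (level 10); '-' is additive (level 9)
Higher level binds tighter
'%' has higher precedence than '-'


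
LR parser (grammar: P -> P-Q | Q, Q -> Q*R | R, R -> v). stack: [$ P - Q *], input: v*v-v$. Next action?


no handle; shift 'v'
Action: shift


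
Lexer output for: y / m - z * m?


Scan left to right, longest-match per lexeme
Tokens: ID(y), OP(/), ID(m), OP(-), ID(z), OP(*), ID(m)


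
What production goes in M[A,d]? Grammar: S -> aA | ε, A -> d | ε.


For [A, d]: 'd' ∈ FIRST(d)
Entry: A -> d


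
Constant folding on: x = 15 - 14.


15 - 14 = 1 at compile time
Optimized: x = 1


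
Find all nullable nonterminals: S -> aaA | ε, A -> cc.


A nonterminal is nullable iff some alternative derives ε (directly, or every symbol in it is nullable)
Nullable: {S}


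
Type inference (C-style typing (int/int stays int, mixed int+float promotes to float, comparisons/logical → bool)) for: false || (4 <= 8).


Operand types: bool || bool
Rule: logical operators take bool operands and yield bool
Result type: bool


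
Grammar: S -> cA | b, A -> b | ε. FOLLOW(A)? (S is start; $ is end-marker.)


$ ∈ FOLLOW(S). For each A -> αBβ: add FIRST(β)\{ε} to FOLLOW(B); if β nullable, add FOLLOW(A).
FOLLOW(A) = {$}


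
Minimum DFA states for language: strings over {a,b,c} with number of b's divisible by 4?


Track (count of b) mod 4: states 0..3, accept at 0
Minimal DFA: 4 states


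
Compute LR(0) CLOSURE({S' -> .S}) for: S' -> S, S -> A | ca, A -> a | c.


Start: S' -> .S
For each item with dot before a nonterminal B, add B -> .γ for every B-production
Closure: [S' -> .S, S -> .A, S -> .ca, A -> .a, A -> .c]


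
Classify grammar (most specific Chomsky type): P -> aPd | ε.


Single nonterminal LHS, but a^n d^n is not regular
Classification: Type 2 (Context-Free)


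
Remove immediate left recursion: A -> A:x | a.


Left-recursive alternatives: A:x; non-recursive: a
Introduce A': A -> aA', A' -> :xA' | ε


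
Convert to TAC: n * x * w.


Break into single-operator statements:
t1 = n * x
t2 = t1 * w


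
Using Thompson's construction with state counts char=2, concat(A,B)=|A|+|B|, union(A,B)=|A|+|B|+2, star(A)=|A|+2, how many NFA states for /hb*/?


Syntax tree has 2 char leaf(s), 0 union(s), 1 star(s)
chars contribute 2×2 = 4; each union adds +2; each star adds +2
Total: 4 + 0 + 2 = 6 states


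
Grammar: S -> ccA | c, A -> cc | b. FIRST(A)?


Per alternative of A: FIRST(cc) = {c}; FIRST(b) = {b}
FIRST(A) = {b, c}


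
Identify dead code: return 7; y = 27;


statement follows a return and is unreachable
Dead: 'y = 27'


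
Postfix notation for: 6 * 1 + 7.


Left to right (same or higher precedence on left)
Postfix: 6 1 * 7 +


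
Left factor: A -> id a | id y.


Common prefix: 'id'
Factored: A -> id A', A' -> a | y


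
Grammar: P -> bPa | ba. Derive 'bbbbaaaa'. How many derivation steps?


Derivation: P => bPa => bbPaa => bbbPaaa => bbbbaaaa
Steps: 4


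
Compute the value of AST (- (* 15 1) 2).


Evaluate inner: (* 15 1) = 15
Evaluate root: (- 15 2) = 13
Result: 13


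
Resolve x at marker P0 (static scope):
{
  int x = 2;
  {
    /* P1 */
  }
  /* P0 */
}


x declared in the same block as P0
x = 2


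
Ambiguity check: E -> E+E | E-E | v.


'v+v-v' has two parse trees (no precedence encoded between + and -)
Ambiguous


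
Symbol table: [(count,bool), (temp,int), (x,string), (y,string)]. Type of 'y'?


Lookup 'y' → type string


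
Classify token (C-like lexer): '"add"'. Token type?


Pattern: double-quoted sequence
Type: STRING_LITERAL


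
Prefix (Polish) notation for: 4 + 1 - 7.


left-to-right (same/higher precedence on left): tree is (- (+ 4 1) 7)
Prefix: - + 4 1 7


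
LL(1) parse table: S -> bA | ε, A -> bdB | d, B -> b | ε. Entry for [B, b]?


For [B, b]: 'b' ∈ FIRST(b)
Entry: B -> b


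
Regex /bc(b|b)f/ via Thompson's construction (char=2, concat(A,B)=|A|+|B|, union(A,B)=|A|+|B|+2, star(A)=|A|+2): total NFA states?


Syntax tree has 5 char leaf(s), 1 union(s), 0 star(s)
chars contribute 5×2 = 10; each union adds +2; each star adds +2
Total: 10 + 2 + 0 = 12 states


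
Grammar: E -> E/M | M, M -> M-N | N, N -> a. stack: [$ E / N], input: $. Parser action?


'N' (not preceded by M-) is the handle for M -> N
Action: reduce (M -> N)


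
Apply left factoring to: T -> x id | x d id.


Common prefix: 'x'
Factored: T -> x T', T' -> id | d id


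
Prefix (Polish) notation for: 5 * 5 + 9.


left-to-right (same/higher precedence on left): tree is (+ (* 5 5) 9)
Prefix: + * 5 5 9


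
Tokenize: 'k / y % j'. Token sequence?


Scan left to right, longest-match per lexeme
Tokens: ID(k), OP(/), ID(y), OP(%), ID(j)


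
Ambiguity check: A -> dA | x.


right-linear, alternatives start with distinct terminals 'd' vs 'x': unique leftmost derivation
Unambiguous


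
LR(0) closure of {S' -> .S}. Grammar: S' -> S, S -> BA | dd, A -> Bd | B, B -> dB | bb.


Start: S' -> .S
For each item with dot before a nonterminal B, add B -> .γ for every B-production
Closure: [S' -> .S, S -> .BA, S -> .dd, B -> .dB, B -> .bb]


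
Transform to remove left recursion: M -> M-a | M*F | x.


Left-recursive alternatives: M-a, M*F; non-recursive: x
Introduce M': M -> xM', M' -> -aM' | *FM' | ε


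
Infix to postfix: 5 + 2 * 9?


* has higher precedence, evaluate 2*9 first
Postfix: 5 2 9 * +


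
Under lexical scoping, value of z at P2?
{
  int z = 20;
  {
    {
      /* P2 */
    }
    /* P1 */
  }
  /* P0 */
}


P2's block does not declare z; resolves to the enclosing declaration at depth 0
z = 20


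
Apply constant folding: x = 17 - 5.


17 - 5 = 12 at compile time
Optimized: x = 12


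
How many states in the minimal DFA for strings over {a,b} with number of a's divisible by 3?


Track (count of a) mod 3: states 0..2, accept at 0
Minimal DFA: 3 states


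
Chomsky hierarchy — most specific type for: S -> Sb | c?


Left-linear: every RHS is a terminal or one nonterminal followed by a terminal
Classification: Type 3 (Regular)


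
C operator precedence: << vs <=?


'<<' is shift (level 8); '<=' is relational (level 7)
Higher level binds tighter
'<<' has higher precedence than '<='


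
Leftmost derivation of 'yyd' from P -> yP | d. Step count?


Derivation: P => yP => yyP => yyd
Steps: 3


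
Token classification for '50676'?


Pattern: digits only
Type: INTEGER_LITERAL


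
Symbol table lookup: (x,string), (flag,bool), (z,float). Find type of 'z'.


Lookup 'z' → type float


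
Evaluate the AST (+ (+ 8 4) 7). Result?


Evaluate inner: (+ 8 4) = 12
Evaluate root: (+ 12 7) = 19
Result: 19


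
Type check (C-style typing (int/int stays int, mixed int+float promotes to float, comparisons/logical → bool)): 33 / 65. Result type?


Operand types: int / int
Rule: mixed int/float promotes to float; int/int stays int
Result type: int


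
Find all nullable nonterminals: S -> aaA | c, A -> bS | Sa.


A nonterminal is nullable iff some alternative derives ε (directly, or every symbol in it is nullable)
Nullable: {}


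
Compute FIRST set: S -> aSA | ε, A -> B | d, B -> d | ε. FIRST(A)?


Per alternative of A: FIRST(B) = {d, ε}; FIRST(d) = {d}
FIRST(A) = {d, ε}


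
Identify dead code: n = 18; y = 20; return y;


n is assigned but never read
Dead: 'n = 18'


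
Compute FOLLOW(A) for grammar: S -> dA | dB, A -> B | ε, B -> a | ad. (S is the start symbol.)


$ ∈ FOLLOW(S). For each A -> αBβ: add FIRST(β)\{ε} to FOLLOW(B); if β nullable, add FOLLOW(A).
FOLLOW(A) = {$}


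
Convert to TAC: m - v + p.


Break into single-operator statements:
t1 = m - v
t2 = t1 + p


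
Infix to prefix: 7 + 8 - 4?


left-to-right (same/higher precedence on left): tree is (- (+ 7 8) 4)
Prefix: - + 7 8 4


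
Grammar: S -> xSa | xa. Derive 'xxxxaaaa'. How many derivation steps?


Derivation: S => xSa => xxSaa => xxxSaaa => xxxxaaaa
Steps: 4


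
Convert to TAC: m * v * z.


Break into single-operator statements:
t1 = m * v
t2 = t1 * z


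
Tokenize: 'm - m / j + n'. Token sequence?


Scan left to right, longest-match per lexeme
Tokens: ID(m), OP(-), ID(m), OP(/), ID(j), OP(+), ID(n)


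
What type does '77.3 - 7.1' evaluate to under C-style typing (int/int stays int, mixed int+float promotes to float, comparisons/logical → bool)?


Operand types: float - float
Rule: mixed int/float promotes to float; int/int stays int
Result type: float


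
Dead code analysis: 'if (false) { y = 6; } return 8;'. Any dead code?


condition is constant false, so the whole block is unreachable
Dead: 'if (false) { y = 6; }'


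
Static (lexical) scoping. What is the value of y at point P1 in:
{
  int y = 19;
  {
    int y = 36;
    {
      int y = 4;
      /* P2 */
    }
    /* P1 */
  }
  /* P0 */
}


y declared in the same block as P1
y = 36


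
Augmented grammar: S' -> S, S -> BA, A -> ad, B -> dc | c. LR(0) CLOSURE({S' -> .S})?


Start: S' -> .S
For each item with dot before a nonterminal B, add B -> .γ for every B-production
Closure: [S' -> .S, S -> .BA, B -> .dc, B -> .c]


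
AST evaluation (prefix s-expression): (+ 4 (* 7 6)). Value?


Evaluate inner: (* 7 6) = 42
Evaluate root: (+ 4 42) = 46
Result: 46


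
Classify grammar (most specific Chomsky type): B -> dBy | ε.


Single nonterminal LHS, but d^n y^n is not regular
Classification: Type 2 (Context-Free)


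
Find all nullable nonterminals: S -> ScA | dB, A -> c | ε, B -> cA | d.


A nonterminal is nullable iff some alternative derives ε (directly, or every symbol in it is nullable)
Nullable: {A}


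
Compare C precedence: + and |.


'+' is additive (level 9); '|' is bitwise OR (level 3)
Higher level binds tighter
'+' has higher precedence than '|'


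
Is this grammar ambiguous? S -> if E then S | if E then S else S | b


dangling else: 'if E then if E then b else b' parses two ways
Ambiguous


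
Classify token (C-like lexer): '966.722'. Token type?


Pattern: digits with a decimal point
Type: FLOAT_LITERAL


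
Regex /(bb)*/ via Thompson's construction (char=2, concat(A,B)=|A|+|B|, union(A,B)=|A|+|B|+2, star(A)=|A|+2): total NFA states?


Syntax tree has 2 char leaf(s), 0 union(s), 1 star(s)
chars contribute 2×2 = 4; each union adds +2; each star adds +2
Total: 4 + 0 + 2 = 6 states


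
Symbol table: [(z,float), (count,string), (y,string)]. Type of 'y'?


Lookup 'y' → type string


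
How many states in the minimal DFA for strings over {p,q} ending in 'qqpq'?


Track the longest suffix of input matching a prefix of 'qqpq': 5 classes (prefixes of length 0..4)
Minimal DFA: 5 states


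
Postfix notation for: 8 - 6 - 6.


Left to right (same or higher precedence on left)
Postfix: 8 6 - 6 -


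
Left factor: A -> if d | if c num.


Common prefix: 'if'
Factored: A -> if A', A' -> d | c num


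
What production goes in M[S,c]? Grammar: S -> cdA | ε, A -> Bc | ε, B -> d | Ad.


For [S, c]: 'c' ∈ FIRST(cdA)
Entry: S -> cdA


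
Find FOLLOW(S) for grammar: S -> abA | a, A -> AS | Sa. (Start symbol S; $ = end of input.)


$ ∈ FOLLOW(S). For each A -> αBβ: add FIRST(β)\{ε} to FOLLOW(B); if β nullable, add FOLLOW(A).
FOLLOW(S) = {$, a}


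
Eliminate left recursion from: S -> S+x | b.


Left-recursive alternatives: S+x; non-recursive: b
Introduce S': S -> bS', S' -> +xS' | ε


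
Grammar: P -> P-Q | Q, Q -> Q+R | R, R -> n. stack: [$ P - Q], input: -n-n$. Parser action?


handle 'P-Q' on top; lookahead ∈ FOLLOW(P) = {-, $}
Action: reduce (P -> P-Q)


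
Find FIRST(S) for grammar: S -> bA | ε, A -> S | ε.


Per alternative of S: FIRST(bA) = {b}; FIRST(ε) = {ε}
FIRST(S) = {b, ε}


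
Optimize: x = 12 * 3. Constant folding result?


12 * 3 = 36 at compile time
Optimized: x = 36


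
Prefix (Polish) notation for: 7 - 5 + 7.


left-to-right (same/higher precedence on left): tree is (+ (- 7 5) 7)
Prefix: + - 7 5 7


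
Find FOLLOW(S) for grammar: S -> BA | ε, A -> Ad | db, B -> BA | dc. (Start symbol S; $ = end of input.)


$ ∈ FOLLOW(S). For each A -> αBβ: add FIRST(β)\{ε} to FOLLOW(B); if β nullable, add FOLLOW(A).
FOLLOW(S) = {$}


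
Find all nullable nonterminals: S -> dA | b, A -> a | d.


A nonterminal is nullable iff some alternative derives ε (directly, or every symbol in it is nullable)
Nullable: {}


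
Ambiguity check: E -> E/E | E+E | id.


'id/id+id' has two parse trees (no precedence encoded between / and +)
Ambiguous


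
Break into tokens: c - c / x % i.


Scan left to right, longest-match per lexeme
Tokens: ID(c), OP(-), ID(c), OP(/), ID(x), OP(%), ID(i)


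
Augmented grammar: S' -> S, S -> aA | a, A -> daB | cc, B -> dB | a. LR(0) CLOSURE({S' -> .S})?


Start: S' -> .S
For each item with dot before a nonterminal B, add B -> .γ for every B-production
Closure: [S' -> .S, S -> .aA, S -> .a]


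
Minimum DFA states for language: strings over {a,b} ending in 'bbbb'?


Track the longest suffix of input matching a prefix of 'bbbb': 5 classes (prefixes of length 0..4)
Minimal DFA: 5 states


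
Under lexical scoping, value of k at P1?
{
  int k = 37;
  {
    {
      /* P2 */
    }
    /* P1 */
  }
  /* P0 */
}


P1's block does not declare k; resolves to the enclosing declaration at depth 0
k = 37


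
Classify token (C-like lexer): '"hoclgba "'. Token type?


Pattern: double-quoted sequence
Type: STRING_LITERAL


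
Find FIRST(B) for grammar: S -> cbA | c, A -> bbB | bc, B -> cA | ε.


Per alternative of B: FIRST(cA) = {c}; FIRST(ε) = {ε}
FIRST(B) = {c, ε}


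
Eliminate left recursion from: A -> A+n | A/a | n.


Left-recursive alternatives: A+n, A/a; non-recursive: n
Introduce A': A -> nA', A' -> +nA' | /aA' | ε


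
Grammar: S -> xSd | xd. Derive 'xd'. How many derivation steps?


Derivation: S => xd
Steps: 1


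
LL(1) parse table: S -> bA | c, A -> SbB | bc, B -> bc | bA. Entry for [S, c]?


For [S, c]: 'c' ∈ FIRST(c)
Entry: S -> c


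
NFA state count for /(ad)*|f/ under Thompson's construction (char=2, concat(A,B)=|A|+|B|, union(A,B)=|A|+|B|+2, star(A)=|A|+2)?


Syntax tree has 3 char leaf(s), 1 union(s), 1 star(s)
chars contribute 3×2 = 6; each union adds +2; each star adds +2
Total: 6 + 2 + 2 = 10 states


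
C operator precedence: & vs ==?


'==' is equality (level 6); '&' is bitwise AND (level 5)
Higher level binds tighter
'==' has higher precedence than '&'


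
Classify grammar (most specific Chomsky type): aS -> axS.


LHS has context (more than one symbol) and |LHS| ≤ |RHS|
Classification: Type 1 (Context-Sensitive)


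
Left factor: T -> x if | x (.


Common prefix: 'x'
Factored: T -> x T', T' -> if | (


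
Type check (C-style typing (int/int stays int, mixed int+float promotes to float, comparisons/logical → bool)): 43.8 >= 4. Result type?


Operand types: float >= int
Rule: comparison yields bool
Result type: bool


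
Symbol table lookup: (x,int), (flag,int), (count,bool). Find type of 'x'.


Lookup 'x' → type int


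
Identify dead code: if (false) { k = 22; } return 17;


condition is constant false, so the whole block is unreachable
Dead: 'if (false) { k = 22; }'


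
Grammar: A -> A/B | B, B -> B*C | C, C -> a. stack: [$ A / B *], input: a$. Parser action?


no handle; shift 'a'
Action: shift


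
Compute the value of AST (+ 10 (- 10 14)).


Evaluate inner: (- 10 14) = -4
Evaluate root: (+ 10 -4) = 6
Result: 6


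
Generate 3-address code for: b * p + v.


Break into single-operator statements:
t1 = b * p
t2 = t1 + v


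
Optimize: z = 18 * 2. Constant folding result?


18 * 2 = 36 at compile time
Optimized: z = 36


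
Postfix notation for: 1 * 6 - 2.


Left to right (same or higher precedence on left)
Postfix: 1 6 * 2 -


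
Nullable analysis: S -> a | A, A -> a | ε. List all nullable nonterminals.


A nonterminal is nullable iff some alternative derives ε (directly, or every symbol in it is nullable)
Nullable: {A, S}


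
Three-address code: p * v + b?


Break into single-operator statements:
t1 = p * v
t2 = t1 + b


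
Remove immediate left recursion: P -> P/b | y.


Left-recursive alternatives: P/b; non-recursive: y
Introduce P': P -> yP', P' -> /bP' | ε


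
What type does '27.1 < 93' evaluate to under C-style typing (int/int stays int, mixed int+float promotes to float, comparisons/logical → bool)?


Operand types: float < int
Rule: comparison yields bool
Result type: bool


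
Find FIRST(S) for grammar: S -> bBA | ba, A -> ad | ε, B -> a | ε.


Per alternative of S: FIRST(bBA) = {b}; FIRST(ba) = {b}
FIRST(S) = {b}


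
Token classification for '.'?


Pattern: operator symbol
Type: OPERATOR


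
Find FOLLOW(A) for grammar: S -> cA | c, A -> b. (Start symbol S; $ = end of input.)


$ ∈ FOLLOW(S). For each A -> αBβ: add FIRST(β)\{ε} to FOLLOW(B); if β nullable, add FOLLOW(A).
FOLLOW(A) = {$}


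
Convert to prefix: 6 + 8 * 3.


'*' binds tighter: tree is (+ 6 (* 8 3))
Prefix: + 6 * 8 3


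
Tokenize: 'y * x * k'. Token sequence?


Scan left to right, longest-match per lexeme
Tokens: ID(y), OP(*), ID(x), OP(*), ID(k)


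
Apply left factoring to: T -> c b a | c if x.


Common prefix: 'c'
Factored: T -> c T', T' -> b a | if x


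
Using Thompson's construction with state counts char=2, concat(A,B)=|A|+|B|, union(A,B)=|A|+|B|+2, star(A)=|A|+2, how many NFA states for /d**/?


Syntax tree has 1 char leaf(s), 0 union(s), 2 star(s)
chars contribute 1×2 = 2; each union adds +2; each star adds +2
Total: 2 + 0 + 4 = 6 states


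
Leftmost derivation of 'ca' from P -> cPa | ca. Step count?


Derivation: P => ca
Steps: 1


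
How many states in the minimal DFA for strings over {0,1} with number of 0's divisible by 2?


Track (count of 0) mod 2: states 0..1, accept at 0
Minimal DFA: 2 states


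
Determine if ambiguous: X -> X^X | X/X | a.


'a^a/a' has two parse trees (no precedence encoded between ^ and /)
Ambiguous


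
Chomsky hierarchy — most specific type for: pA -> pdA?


LHS has context (more than one symbol) and |LHS| ≤ |RHS|
Classification: Type 1 (Context-Sensitive)


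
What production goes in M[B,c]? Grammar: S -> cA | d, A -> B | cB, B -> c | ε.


For [B, c]: 'c' ∈ FIRST(c)
Entry: B -> c


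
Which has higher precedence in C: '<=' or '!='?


'<=' is relational (level 7); '!=' is equality (level 6)
Higher level binds tighter
'<=' has higher precedence than '!='


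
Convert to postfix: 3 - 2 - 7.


Left to right (same or higher precedence on left)
Postfix: 3 2 - 7 -


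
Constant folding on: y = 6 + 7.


6 + 7 = 13 at compile time
Optimized: y = 13


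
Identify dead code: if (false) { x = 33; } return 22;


condition is constant false, so the whole block is unreachable
Dead: 'if (false) { x = 33; }'


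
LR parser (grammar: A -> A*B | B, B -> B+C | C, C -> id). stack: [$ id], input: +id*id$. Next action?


'id' on top is the handle for C -> id
Action: reduce (C -> id)


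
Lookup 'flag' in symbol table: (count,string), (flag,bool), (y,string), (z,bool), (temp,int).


Lookup 'flag' → type bool


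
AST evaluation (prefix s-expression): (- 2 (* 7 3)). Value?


Evaluate inner: (* 7 3) = 21
Evaluate root: (- 2 21) = -19
Result: -19


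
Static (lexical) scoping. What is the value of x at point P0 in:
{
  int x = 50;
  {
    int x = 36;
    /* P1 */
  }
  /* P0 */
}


x declared in the same block as P0
x = 50


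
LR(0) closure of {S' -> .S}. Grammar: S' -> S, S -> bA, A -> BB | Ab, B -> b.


Start: S' -> .S
For each item with dot before a nonterminal B, add B -> .γ for every B-production
Closure: [S' -> .S, S -> .bA]


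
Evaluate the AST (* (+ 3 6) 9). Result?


Evaluate inner: (+ 3 6) = 9
Evaluate root: (* 9 9) = 81
Result: 81


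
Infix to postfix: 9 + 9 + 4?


Left to right (same or higher precedence on left)
Postfix: 9 9 + 4 +


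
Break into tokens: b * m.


Scan left to right, longest-match per lexeme
Tokens: ID(b), OP(*), ID(m)


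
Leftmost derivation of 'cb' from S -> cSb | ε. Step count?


Derivation: S => cSb => cb
Steps: 2


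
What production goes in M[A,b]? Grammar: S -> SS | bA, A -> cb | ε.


For [A, b]: ε is nullable and 'b' ∈ FOLLOW(A)
Entry: A -> ε


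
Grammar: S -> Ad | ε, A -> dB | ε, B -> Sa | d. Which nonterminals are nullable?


A nonterminal is nullable iff some alternative derives ε (directly, or every symbol in it is nullable)
Nullable: {A, S}


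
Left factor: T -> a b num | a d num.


Common prefix: 'a'
Factored: T -> a T', T' -> b num | d num


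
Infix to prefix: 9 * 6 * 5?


left-to-right (same/higher precedence on left): tree is (* (* 9 6) 5)
Prefix: * * 9 6 5


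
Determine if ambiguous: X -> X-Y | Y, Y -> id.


precedence layered via separate nonterminal Y: deterministic
Unambiguous


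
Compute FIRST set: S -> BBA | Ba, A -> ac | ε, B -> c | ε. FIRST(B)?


Per alternative of B: FIRST(c) = {c}; FIRST(ε) = {ε}
FIRST(B) = {c, ε}


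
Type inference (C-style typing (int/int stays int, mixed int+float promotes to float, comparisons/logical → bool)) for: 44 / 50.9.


Operand types: int / float
Rule: mixed int/float promotes to float; int/int stays int
Result type: float


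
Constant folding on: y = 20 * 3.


20 * 3 = 60 at compile time
Optimized: y = 60


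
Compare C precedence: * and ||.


'*' is multiplicative (level 10); '||' is logical OR (level 1)
Higher level binds tighter
'*' has higher precedence than '||'


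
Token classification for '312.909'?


Pattern: digits with a decimal point
Type: FLOAT_LITERAL


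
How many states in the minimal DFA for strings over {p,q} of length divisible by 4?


Track length mod 4: states 0..3, accept at 0
Minimal DFA: 4 states


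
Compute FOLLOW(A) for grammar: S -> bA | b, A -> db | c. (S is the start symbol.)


$ ∈ FOLLOW(S). For each A -> αBβ: add FIRST(β)\{ε} to FOLLOW(B); if β nullable, add FOLLOW(A).
FOLLOW(A) = {$}


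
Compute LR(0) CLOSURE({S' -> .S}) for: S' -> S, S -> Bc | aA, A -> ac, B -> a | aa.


Start: S' -> .S
For each item with dot before a nonterminal B, add B -> .γ for every B-production
Closure: [S' -> .S, S -> .Bc, S -> .aA, B -> .a, B -> .aa]


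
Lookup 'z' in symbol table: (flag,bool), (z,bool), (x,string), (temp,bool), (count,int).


Lookup 'z' → type bool


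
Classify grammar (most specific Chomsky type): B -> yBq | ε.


Single nonterminal LHS, but y^n q^n is not regular
Classification: Type 2 (Context-Free)


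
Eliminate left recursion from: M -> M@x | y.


Left-recursive alternatives: M@x; non-recursive: y
Introduce M': M -> yM', M' -> @xM' | ε


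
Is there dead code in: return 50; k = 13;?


statement follows a return and is unreachable
Dead: 'k = 13'


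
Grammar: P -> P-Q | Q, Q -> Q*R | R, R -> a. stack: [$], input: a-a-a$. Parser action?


no handle on stack; shift 'a'
Action: shift


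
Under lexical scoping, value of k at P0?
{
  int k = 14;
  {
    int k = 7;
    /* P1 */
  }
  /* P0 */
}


k declared in the same block as P0
k = 14


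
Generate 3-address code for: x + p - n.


Break into single-operator statements:
t1 = x + p
t2 = t1 - n


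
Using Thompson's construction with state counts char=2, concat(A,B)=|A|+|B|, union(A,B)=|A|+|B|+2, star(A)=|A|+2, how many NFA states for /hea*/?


Syntax tree has 3 char leaf(s), 0 union(s), 1 star(s)
chars contribute 3×2 = 6; each union adds +2; each star adds +2
Total: 6 + 0 + 2 = 8 states


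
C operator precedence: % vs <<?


'%' is multiplicative (level 10); '<<' is shift (level 8)
Higher level binds tighter
'%' has higher precedence than '<<'


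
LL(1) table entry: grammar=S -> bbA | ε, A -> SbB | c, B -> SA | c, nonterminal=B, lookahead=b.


For [B, b]: 'b' ∈ FIRST(SA)
Entry: B -> SA


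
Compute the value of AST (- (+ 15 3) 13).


Evaluate inner: (+ 15 3) = 18
Evaluate root: (- 18 13) = 5
Result: 5


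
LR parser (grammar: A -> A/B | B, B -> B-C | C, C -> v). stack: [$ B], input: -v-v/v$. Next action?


shift '-' to continue B -> B-C
Action: shift


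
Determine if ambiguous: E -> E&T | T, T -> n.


precedence layered via separate nonterminal T: deterministic
Unambiguous


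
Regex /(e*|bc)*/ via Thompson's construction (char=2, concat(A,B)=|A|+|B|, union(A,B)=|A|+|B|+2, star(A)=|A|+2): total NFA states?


Syntax tree has 3 char leaf(s), 1 union(s), 2 star(s)
chars contribute 3×2 = 6; each union adds +2; each star adds +2
Total: 6 + 2 + 4 = 12 states


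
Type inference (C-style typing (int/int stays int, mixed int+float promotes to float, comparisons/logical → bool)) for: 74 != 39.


Operand types: int != int
Rule: comparison yields bool
Result type: bool


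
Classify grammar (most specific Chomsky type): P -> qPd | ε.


Single nonterminal LHS, but q^n d^n is not regular
Classification: Type 2 (Context-Free)


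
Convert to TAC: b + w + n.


Break into single-operator statements:
t1 = b + w
t2 = t1 + n


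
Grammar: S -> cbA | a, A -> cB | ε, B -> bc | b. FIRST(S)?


Per alternative of S: FIRST(cbA) = {c}; FIRST(a) = {a}
FIRST(S) = {a, c}


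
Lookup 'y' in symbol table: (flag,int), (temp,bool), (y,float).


Lookup 'y' → type float


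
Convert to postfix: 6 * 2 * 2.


Left to right (same or higher precedence on left)
Postfix: 6 2 * 2 *


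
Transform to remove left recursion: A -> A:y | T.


Left-recursive alternatives: A:y; non-recursive: T
Introduce A': A -> TA', A' -> :yA' | ε


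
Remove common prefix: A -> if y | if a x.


Common prefix: 'if'
Factored: A -> if A', A' -> y | a x


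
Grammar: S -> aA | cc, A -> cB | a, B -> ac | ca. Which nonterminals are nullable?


A nonterminal is nullable iff some alternative derives ε (directly, or every symbol in it is nullable)
Nullable: {}


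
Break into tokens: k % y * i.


Scan left to right, longest-match per lexeme
Tokens: ID(k), OP(%), ID(y), OP(*), ID(i)


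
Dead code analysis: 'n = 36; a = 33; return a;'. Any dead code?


n is assigned but never read
Dead: 'n = 36'


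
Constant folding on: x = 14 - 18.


14 - 18 = -4 at compile time
Optimized: x = -4


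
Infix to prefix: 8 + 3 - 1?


left-to-right (same/higher precedence on left): tree is (- (+ 8 3) 1)
Prefix: - + 8 3 1


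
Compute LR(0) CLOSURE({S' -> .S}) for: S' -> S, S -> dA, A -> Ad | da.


Start: S' -> .S
For each item with dot before a nonterminal B, add B -> .γ for every B-production
Closure: [S' -> .S, S -> .dA]


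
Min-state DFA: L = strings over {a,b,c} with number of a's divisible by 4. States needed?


Track (count of a) mod 4: states 0..3, accept at 0
Minimal DFA: 4 states


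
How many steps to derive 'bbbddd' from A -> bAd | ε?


Derivation: A => bAd => bbAdd => bbbAddd => bbbddd
Steps: 4


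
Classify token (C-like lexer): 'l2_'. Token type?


Pattern: letter/underscore followed by alphanumerics, not a keyword
Type: IDENTIFIER


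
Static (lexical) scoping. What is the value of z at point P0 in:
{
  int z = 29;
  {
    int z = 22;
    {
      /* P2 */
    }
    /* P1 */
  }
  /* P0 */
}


z declared in the same block as P0
z = 29


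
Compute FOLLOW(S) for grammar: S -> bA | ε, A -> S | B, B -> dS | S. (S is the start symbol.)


$ ∈ FOLLOW(S). For each A -> αBβ: add FIRST(β)\{ε} to FOLLOW(B); if β nullable, add FOLLOW(A).
FOLLOW(S) = {$}


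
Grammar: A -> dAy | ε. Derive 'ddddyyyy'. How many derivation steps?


Derivation: A => dAy => ddAyy => dddAyyy => ddddAyyyy => ddddyyyy
Steps: 5


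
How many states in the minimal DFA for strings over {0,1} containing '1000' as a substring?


KMP-style automaton: 4 progress states + 1 absorbing accept = 5
Minimal DFA: 5 states


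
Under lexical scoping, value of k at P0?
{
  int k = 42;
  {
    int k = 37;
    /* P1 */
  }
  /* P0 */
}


k declared in the same block as P0
k = 42


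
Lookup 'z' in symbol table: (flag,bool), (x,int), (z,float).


Lookup 'z' → type float


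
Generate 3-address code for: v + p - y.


Break into single-operator statements:
t1 = v + p
t2 = t1 - y


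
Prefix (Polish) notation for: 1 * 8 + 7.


left-to-right (same/higher precedence on left): tree is (+ (* 1 8) 7)
Prefix: + * 1 8 7


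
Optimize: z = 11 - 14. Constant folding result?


11 - 14 = -3 at compile time
Optimized: z = -3


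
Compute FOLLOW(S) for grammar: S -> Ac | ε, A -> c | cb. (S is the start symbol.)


$ ∈ FOLLOW(S). For each A -> αBβ: add FIRST(β)\{ε} to FOLLOW(B); if β nullable, add FOLLOW(A).
FOLLOW(S) = {$}


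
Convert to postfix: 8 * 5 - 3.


Left to right (same or higher precedence on left)
Postfix: 8 5 * 3 -


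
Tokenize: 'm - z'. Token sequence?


Scan left to right, longest-match per lexeme
Tokens: ID(m), OP(-), ID(z)


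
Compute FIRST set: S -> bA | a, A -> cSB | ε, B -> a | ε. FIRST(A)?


Per alternative of A: FIRST(cSB) = {c}; FIRST(ε) = {ε}
FIRST(A) = {c, ε}


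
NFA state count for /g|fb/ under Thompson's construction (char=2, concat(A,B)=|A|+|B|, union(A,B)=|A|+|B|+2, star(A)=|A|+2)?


Syntax tree has 3 char leaf(s), 1 union(s), 0 star(s)
chars contribute 3×2 = 6; each union adds +2; each star adds +2
Total: 6 + 2 + 0 = 8 states


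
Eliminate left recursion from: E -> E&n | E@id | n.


Left-recursive alternatives: E&n, E@id; non-recursive: n
Introduce E': E -> nE', E' -> &nE' | @idE' | ε


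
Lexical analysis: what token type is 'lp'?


Pattern: letter/underscore followed by alphanumerics, not a keyword
Type: IDENTIFIER


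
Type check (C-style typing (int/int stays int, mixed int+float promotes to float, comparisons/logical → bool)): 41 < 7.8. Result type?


Operand types: int < float
Rule: comparison yields bool
Result type: bool


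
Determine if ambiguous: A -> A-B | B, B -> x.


precedence layered via separate nonterminal B: deterministic
Unambiguous


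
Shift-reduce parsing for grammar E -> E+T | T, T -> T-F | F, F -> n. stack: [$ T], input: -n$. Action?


shift '-' to continue T -> T-F
Action: shift


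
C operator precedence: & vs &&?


'&' is bitwise AND (level 5); '&&' is logical AND (level 2)
Higher level binds tighter
'&' has higher precedence than '&&'


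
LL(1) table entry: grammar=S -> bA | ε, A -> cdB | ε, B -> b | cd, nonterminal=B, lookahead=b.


For [B, b]: 'b' ∈ FIRST(b)
Entry: B -> b


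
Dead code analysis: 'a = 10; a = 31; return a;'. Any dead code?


first assignment to a is overwritten before any read
Dead: 'a = 10'


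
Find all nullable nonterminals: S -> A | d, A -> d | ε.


A nonterminal is nullable iff some alternative derives ε (directly, or every symbol in it is nullable)
Nullable: {A, S}


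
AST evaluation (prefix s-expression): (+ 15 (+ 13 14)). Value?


Evaluate inner: (+ 13 14) = 27
Evaluate root: (+ 15 27) = 42
Result: 42


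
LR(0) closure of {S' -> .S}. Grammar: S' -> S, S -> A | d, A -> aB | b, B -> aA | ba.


Start: S' -> .S
For each item with dot before a nonterminal B, add B -> .γ for every B-production
Closure: [S' -> .S, S -> .A, S -> .d, A -> .aB, A -> .b]


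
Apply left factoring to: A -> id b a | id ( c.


Common prefix: 'id'
Factored: A -> id A', A' -> b a | ( c


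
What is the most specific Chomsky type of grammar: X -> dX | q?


Right-linear: every RHS is a terminal or a terminal followed by one nonterminal
Classification: Type 3 (Regular)


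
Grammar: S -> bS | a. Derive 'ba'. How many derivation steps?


Derivation: S => bS => ba
Steps: 2


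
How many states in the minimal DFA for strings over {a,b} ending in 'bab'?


Track the longest suffix of input matching a prefix of 'bab': 4 classes (prefixes of length 0..3)
Minimal DFA: 4 states


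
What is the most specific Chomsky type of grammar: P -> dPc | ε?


Single nonterminal LHS, but d^n c^n is not regular
Classification: Type 2 (Context-Free)


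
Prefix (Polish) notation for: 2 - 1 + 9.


left-to-right (same/higher precedence on left): tree is (+ (- 2 1) 9)
Prefix: + - 2 1 9


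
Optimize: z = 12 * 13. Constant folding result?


12 * 13 = 156 at compile time
Optimized: z = 156


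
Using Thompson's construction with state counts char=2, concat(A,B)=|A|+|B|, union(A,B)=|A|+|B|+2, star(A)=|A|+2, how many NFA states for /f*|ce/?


Syntax tree has 3 char leaf(s), 1 union(s), 1 star(s)
chars contribute 3×2 = 6; each union adds +2; each star adds +2
Total: 6 + 2 + 2 = 10 states


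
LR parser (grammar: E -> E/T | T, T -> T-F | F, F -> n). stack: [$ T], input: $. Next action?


lookahead ∉ {-} so T won't extend; reduce E -> T
Action: reduce (E -> T)


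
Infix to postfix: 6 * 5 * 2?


Left to right (same or higher precedence on left)
Postfix: 6 5 * 2 *


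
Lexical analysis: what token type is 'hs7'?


Pattern: letter/underscore followed by alphanumerics, not a keyword
Type: IDENTIFIER


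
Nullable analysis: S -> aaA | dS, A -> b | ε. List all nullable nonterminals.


A nonterminal is nullable iff some alternative derives ε (directly, or every symbol in it is nullable)
Nullable: {A}


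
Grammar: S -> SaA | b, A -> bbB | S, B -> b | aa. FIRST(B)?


Per alternative of B: FIRST(b) = {b}; FIRST(aa) = {a}
FIRST(B) = {a, b}


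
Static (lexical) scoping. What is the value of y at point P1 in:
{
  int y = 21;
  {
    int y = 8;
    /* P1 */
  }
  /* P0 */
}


y declared in the same block as P1
y = 8


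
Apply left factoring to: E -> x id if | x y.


Common prefix: 'x'
Factored: E -> x E', E' -> id if | y


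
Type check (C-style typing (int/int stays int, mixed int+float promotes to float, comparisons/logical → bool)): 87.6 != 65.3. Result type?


Operand types: float != float
Rule: comparison yields bool
Result type: bool


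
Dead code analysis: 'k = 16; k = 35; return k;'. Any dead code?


first assignment to k is overwritten before any read
Dead: 'k = 16'


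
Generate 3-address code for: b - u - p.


Break into single-operator statements:
t1 = b - u
t2 = t1 - p


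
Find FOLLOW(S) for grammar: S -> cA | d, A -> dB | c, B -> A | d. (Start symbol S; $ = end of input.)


$ ∈ FOLLOW(S). For each A -> αBβ: add FIRST(β)\{ε} to FOLLOW(B); if β nullable, add FOLLOW(A).
FOLLOW(S) = {$}
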